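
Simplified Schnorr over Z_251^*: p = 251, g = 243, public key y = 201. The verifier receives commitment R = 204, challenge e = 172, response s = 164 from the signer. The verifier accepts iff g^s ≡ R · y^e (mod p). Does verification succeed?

g^s mod p:
243^2 = 59049 ≡ 64
243^4 ≡ 64^2 = 4096 ≡ 80
243^8 ≡ 80^2 = 6400 ≡ 125
243^16 ≡ 125^2 = 15625 ≡ 63
243^32 ≡ 63^2 = 3969 ≡ 204
243^64 ≡ 204^2 = 41616 ≡ 201
243^128 ≡ 201^2 = 40401 ≡ 241
164 = 128 + 32 + 4, so 243^164 ≡ 241·204·80 ≡ 201 (mod 251)
R · y^e mod p:
201^2 = 40401 ≡ 241
201^4 ≡ 241^2 = 58081 ≡ 100
201^8 ≡ 100^2 = 10000 ≡ 211
201^16 ≡ 211^2 = 44521 ≡ 94
201^32 ≡ 94^2 = 8836 ≡ 51
201^64 ≡ 51^2 = 2601 ≡ 91
201^128 ≡ 91^2 = 8281 ≡ 249
172 = 128 + 32 + 8 + 4, so 201^172 ≡ 249·51·211·100 ≡ 125 (mod 251)
204·125 = 25500 ≡ 149 (mod 251)
201 ≠ 149; the check fails.

fails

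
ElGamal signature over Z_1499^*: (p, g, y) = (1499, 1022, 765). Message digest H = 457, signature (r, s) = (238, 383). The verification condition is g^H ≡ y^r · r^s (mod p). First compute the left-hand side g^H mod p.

302

1022^2 = 1044484 ≡ 1180
1022^4 ≡ 1180^2 = 1392400 ≡ 1328
1022^8 ≡ 1328^2 = 1763584 ≡ 760
1022^16 ≡ 760^2 = 577600 ≡ 485
1022^32 ≡ 485^2 = 235225 ≡ 1381
1022^64 ≡ 1381^2 = 1907161 ≡ 433
1022^128 ≡ 433^2 = 187489 ≡ 114
1022^256 ≡ 114^2 = 12996 ≡ 1004
457 = 256 + 128 + 64 + 8 + 1, so 1022^457 ≡ 1004·114·433·760·1022 ≡ 302 (mod 1499)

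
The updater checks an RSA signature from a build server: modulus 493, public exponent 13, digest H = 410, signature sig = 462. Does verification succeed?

sig^2 ≡ 462^2 = 213444 ≡ 468
sig^4 ≡ 468^2 = 219024 ≡ 132
sig^8 ≡ 132^2 = 17424 ≡ 169
13 = 8 + 4 + 1, so sig^13 ≡ 169·132·462 ≡ 131 (mod 493)
131 ≠ 410, so verification fails.

fails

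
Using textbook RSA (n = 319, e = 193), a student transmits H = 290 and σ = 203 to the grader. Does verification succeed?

Squares mod 319: σ^1≡203, σ^2≡58, σ^4≡174, σ^8≡290, σ^16≡203, σ^32≡58, σ^64≡174, σ^128≡290
193 = 128 + 64 + 1, so σ^193 ≡ 290·174·203 ≡ 290 (mod 319)
290 = H, so the signature checks out.

passes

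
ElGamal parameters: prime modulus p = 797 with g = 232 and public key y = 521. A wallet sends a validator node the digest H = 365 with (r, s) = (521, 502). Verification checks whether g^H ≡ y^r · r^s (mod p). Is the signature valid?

Left side g^H mod p:
232^2 = 53824 ≡ 425
232^4 ≡ 425^2 = 180625 ≡ 503
232^8 ≡ 503^2 = 253009 ≡ 360
232^16 ≡ 360^2 = 129600 ≡ 486
232^32 ≡ 486^2 = 236196 ≡ 284
232^64 ≡ 284^2 = 80656 ≡ 159
232^128 ≡ 159^2 = 25281 ≡ 574
232^256 ≡ 574^2 = 329476 ≡ 315
365 = 256 + 64 + 32 + 8 + 4 + 1, so 232^365 ≡ 315·159·284·360·503·232 ≡ 100 (mod 797)
Right side y^r · r^s mod p:
521^2 = 271441 ≡ 461
521^4 ≡ 461^2 = 212521 ≡ 519
521^8 ≡ 519^2 = 269361 ≡ 772
521^16 ≡ 772^2 = 595984 ≡ 625
521^32 ≡ 625^2 = 390625 ≡ 95
521^64 ≡ 95^2 = 9025 ≡ 258
521^128 ≡ 258^2 = 66564 ≡ 413
521^256 ≡ 413^2 = 170569 ≡ 11
521^512 ≡ 11^2 = 121
521 = 512 + 8 + 1, so 521^521 ≡ 121·772·521 ≡ 441 (mod 797)
521^2 = 271441 ≡ 461
521^4 ≡ 461^2 = 212521 ≡ 519
521^8 ≡ 519^2 = 269361 ≡ 772
521^16 ≡ 772^2 = 595984 ≡ 625
521^32 ≡ 625^2 = 390625 ≡ 95
521^64 ≡ 95^2 = 9025 ≡ 258
521^128 ≡ 258^2 = 66564 ≡ 413
521^256 ≡ 413^2 = 170569 ≡ 11
502 = 256 + 128 + 64 + 32 + 16 + 4 + 2, so 521^502 ≡ 11·413·258·95·625·519·461 ≡ 143 (mod 797)
441·143 = 63063 ≡ 100 (mod 797)
100 ≡ 100 (mod 797), so the signature is genuine.

valid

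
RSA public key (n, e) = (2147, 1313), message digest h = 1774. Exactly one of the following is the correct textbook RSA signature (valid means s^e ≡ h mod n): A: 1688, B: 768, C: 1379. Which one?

C

Candidate A: Squares mod 2147: 1688^1≡1688, 1688^2≡275, 1688^4≡480, 1688^8≡671, 1688^16≡1518, 1688^32≡593, 1688^64≡1688, 1688^128≡275, 1688^256≡480, 1688^512≡671, 1688^1024≡1518; 1313 = 1024 + 256 + 32 + 1, so 1688^1313 ≡ 1518·480·593·1688 ≡ 367 (mod 2147)
Candidate B: Squares mod 2147: 768^1≡768, 768^2≡1546, 768^4≡505, 768^8≡1679, 768^16≡30, 768^32≡900, 768^64≡581, 768^128≡482, 768^256≡448, 768^512≡1033, 768^1024≡30; 1313 = 1024 + 256 + 32 + 1, so 768^1313 ≡ 30·448·900·768 ≡ 373 (mod 2147)
Candidate C: Squares mod 2147: 1379^1≡1379, 1379^2≡1546, 1379^4≡505, 1379^8≡1679, 1379^16≡30, 1379^32≡900, 1379^64≡581, 1379^128≡482, 1379^256≡448, 1379^512≡1033, 1379^1024≡30; 1313 = 1024 + 256 + 32 + 1, so 1379^1313 ≡ 30·448·900·1379 ≡ 1774 (mod 2147)
  → matches h = 1774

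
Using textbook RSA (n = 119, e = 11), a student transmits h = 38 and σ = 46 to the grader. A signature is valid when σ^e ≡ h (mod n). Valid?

σ^2 ≡ 46^2 = 2116 ≡ 93
σ^4 ≡ 93^2 = 8649 ≡ 81
σ^8 ≡ 81^2 = 6561 ≡ 16
11 = 8 + 2 + 1, so σ^11 ≡ 16·93·46 ≡ 23 (mod 119)
23 ≠ 38, so verification fails.

no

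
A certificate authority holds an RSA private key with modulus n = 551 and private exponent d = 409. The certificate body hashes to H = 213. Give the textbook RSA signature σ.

218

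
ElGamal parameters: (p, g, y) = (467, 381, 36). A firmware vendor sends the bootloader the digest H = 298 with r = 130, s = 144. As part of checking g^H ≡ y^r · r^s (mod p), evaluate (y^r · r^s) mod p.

188

Squares mod 467: 36^1≡36, 36^2≡362, 36^4≡284, 36^8≡332, 36^16≡12, 36^32≡144, 36^64≡188, 36^128≡319
130 = 128 + 2, so 36^130 ≡ 319·362 ≡ 129 (mod 467)
Squares mod 467: 130^1≡130, 130^2≡88, 130^4≡272, 130^8≡198, 130^16≡443, 130^32≡109, 130^64≡206, 130^128≡406
144 = 128 + 16, so 130^144 ≡ 406·443 ≡ 63 (mod 467)
y^r · r^s ≡ 129·63 = 8127 ≡ 188 (mod 467)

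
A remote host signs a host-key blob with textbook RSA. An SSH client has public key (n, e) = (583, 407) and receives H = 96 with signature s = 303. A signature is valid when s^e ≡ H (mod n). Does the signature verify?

verifies

s^2 ≡ 303^2 = 91809 ≡ 278
s^4 ≡ 278^2 = 77284 ≡ 328
s^8 ≡ 328^2 = 107584 ≡ 312
s^16 ≡ 312^2 = 97344 ≡ 566
s^32 ≡ 566^2 = 320356 ≡ 289
s^64 ≡ 289^2 = 83521 ≡ 152
s^128 ≡ 152^2 = 23104 ≡ 367
s^256 ≡ 367^2 = 134689 ≡ 16
407 = 256 + 128 + 16 + 4 + 2 + 1, so s^407 ≡ 16·367·566·328·278·303 ≡ 96 (mod 583)
Since 96 equals the digest 96, verification succeeds.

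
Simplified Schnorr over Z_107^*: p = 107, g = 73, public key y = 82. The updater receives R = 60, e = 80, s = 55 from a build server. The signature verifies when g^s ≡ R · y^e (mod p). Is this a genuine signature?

genuine

g^s mod p:
73^2 = 5329 ≡ 86
73^4 ≡ 86^2 = 7396 ≡ 13
73^8 ≡ 13^2 = 169 ≡ 62
73^16 ≡ 62^2 = 3844 ≡ 99
73^32 ≡ 99^2 = 9801 ≡ 64
55 = 32 + 16 + 4 + 2 + 1, so 73^55 ≡ 64·99·13·86·73 ≡ 21 (mod 107)
R · y^e mod p:
82^2 = 6724 ≡ 90
82^4 ≡ 90^2 = 8100 ≡ 75
82^8 ≡ 75^2 = 5625 ≡ 61
82^16 ≡ 61^2 = 3721 ≡ 83
82^32 ≡ 83^2 = 6889 ≡ 41
82^64 ≡ 41^2 = 1681 ≡ 76
80 = 64 + 16, so 82^80 ≡ 76·83 ≡ 102 (mod 107)
60·102 = 6120 ≡ 21 (mod 107)
21 ≡ 21 (mod 107); signature holds.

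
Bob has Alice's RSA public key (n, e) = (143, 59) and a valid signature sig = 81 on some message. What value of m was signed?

113

Squares mod 143: sig^1≡81, sig^2≡126, sig^4≡3, sig^8≡9, sig^16≡81, sig^32≡126
59 = 32 + 16 + 8 + 2 + 1, so sig^59 ≡ 126·81·9·126·81 ≡ 113 (mod 143)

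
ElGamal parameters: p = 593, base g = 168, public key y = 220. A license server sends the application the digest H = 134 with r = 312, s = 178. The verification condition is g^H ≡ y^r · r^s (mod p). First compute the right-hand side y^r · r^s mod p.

Squares mod 593: 220^1≡220, 220^2≡367, 220^4≡78, 220^8≡154, 220^16≡589, 220^32≡16, 220^64≡256, 220^128≡306, 220^256≡535
312 = 256 + 32 + 16 + 8, so 220^312 ≡ 535·16·589·154 ≡ 589 (mod 593)
Squares mod 593: 312^1≡312, 312^2≡92, 312^4≡162, 312^8≡152, 312^16≡570, 312^32≡529, 312^64≡538, 312^128≡60
178 = 128 + 32 + 16 + 2, so 312^178 ≡ 60·529·570·92 ≡ 154 (mod 593)
y^r · r^s ≡ 589·154 = 90706 ≡ 570 (mod 593)

570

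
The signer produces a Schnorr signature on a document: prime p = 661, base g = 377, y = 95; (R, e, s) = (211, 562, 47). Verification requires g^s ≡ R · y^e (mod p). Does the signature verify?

g^s mod p:
377^2 = 142129 ≡ 14
377^4 ≡ 14^2 = 196
377^8 ≡ 196^2 = 38416 ≡ 78
377^16 ≡ 78^2 = 6084 ≡ 135
377^32 ≡ 135^2 = 18225 ≡ 378
47 = 32 + 8 + 4 + 2 + 1, so 377^47 ≡ 378·78·196·14·377 ≡ 607 (mod 661)
R · y^e mod p:
95^2 = 9025 ≡ 432
95^4 ≡ 432^2 = 186624 ≡ 222
95^8 ≡ 222^2 = 49284 ≡ 370
95^16 ≡ 370^2 = 136900 ≡ 73
95^32 ≡ 73^2 = 5329 ≡ 41
95^64 ≡ 41^2 = 1681 ≡ 359
95^128 ≡ 359^2 = 128881 ≡ 647
95^256 ≡ 647^2 = 418609 ≡ 196
95^512 ≡ 196^2 = 38416 ≡ 78
562 = 512 + 32 + 16 + 2, so 95^562 ≡ 78·41·73·432 ≡ 53 (mod 661)
211·53 = 11183 ≡ 607 (mod 661)
607 ≡ 607 (mod 661); signature holds.

verifies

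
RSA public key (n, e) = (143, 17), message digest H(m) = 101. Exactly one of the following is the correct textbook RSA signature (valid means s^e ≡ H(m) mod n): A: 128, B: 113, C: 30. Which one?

C

Candidate A: Squares mod 143: 128^1≡128, 128^2≡82, 128^4≡3, 128^8≡9, 128^16≡81; 17 = 16 + 1, so 128^17 ≡ 81·128 ≡ 72 (mod 143)
Candidate B: Squares mod 143: 113^1≡113, 113^2≡42, 113^4≡48, 113^8≡16, 113^16≡113; 17 = 16 + 1, so 113^17 ≡ 113·113 ≡ 42 (mod 143)
Candidate C: Squares mod 143: 30^1≡30, 30^2≡42, 30^4≡48, 30^8≡16, 30^16≡113; 17 = 16 + 1, so 30^17 ≡ 113·30 ≡ 101 (mod 143)
  → matches H(m) = 101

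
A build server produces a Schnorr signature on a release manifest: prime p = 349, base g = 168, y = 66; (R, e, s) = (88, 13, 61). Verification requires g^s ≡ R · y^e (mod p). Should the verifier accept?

reject

g^s mod p:
168^2 = 28224 ≡ 304
168^4 ≡ 304^2 = 92416 ≡ 280
168^8 ≡ 280^2 = 78400 ≡ 224
168^16 ≡ 224^2 = 50176 ≡ 269
168^32 ≡ 269^2 = 72361 ≡ 118
61 = 32 + 16 + 8 + 4 + 1, so 168^61 ≡ 118·269·224·280·168 ≡ 118 (mod 349)
R · y^e mod p:
66^2 = 4356 ≡ 168
66^4 ≡ 168^2 = 28224 ≡ 304
66^8 ≡ 304^2 = 92416 ≡ 280
13 = 8 + 4 + 1, so 66^13 ≡ 280·304·66 ≡ 67 (mod 349)
88·67 = 5896 ≡ 312 (mod 349)
118 ≠ 312; the check fails.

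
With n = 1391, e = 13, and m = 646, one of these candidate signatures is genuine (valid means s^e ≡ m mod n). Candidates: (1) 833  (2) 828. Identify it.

Candidate 1: Squares mod 1391: 833^1≡833, 833^2≡1171, 833^4≡1106, 833^8≡547; 13 = 8 + 4 + 1, so 833^13 ≡ 547·1106·833 ≡ 443 (mod 1391)
Candidate 2: Squares mod 1391: 828^1≡828, 828^2≡1212, 828^4≡48, 828^8≡913; 13 = 8 + 4 + 1, so 828^13 ≡ 913·48·828 ≡ 646 (mod 1391)
  → matches m = 646

2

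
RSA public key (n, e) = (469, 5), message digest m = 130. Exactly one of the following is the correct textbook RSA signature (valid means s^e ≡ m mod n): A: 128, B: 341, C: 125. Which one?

A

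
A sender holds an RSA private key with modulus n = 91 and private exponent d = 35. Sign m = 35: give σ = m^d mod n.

42

m^2 ≡ 35^2 = 1225 ≡ 42
m^4 ≡ 42^2 = 1764 ≡ 35
m^8 ≡ 35^2 = 1225 ≡ 42
m^16 ≡ 42^2 = 1764 ≡ 35
m^32 ≡ 35^2 = 1225 ≡ 42
35 = 32 + 2 + 1, so m^35 ≡ 42·42·35 ≡ 42 (mod 91)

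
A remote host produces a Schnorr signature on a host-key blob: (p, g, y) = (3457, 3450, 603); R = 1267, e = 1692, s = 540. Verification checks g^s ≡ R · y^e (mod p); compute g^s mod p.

1673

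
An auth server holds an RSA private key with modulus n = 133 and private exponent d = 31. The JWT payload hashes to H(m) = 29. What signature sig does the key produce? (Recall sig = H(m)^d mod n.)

127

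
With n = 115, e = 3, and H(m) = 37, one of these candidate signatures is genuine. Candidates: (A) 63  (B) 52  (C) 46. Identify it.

A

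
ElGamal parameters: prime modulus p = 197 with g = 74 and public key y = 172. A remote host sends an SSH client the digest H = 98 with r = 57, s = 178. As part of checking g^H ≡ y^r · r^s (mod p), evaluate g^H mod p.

Squares mod 197: 74^1≡74, 74^2≡157, 74^4≡24, 74^8≡182, 74^16≡28, 74^32≡193, 74^64≡16
98 = 64 + 32 + 2, so 74^98 ≡ 16·193·157 ≡ 196 (mod 197)

196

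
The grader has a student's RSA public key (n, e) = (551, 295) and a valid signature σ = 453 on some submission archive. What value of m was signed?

359

σ^2 ≡ 453^2 = 205209 ≡ 237
σ^4 ≡ 237^2 = 56169 ≡ 518
σ^8 ≡ 518^2 = 268324 ≡ 538
σ^16 ≡ 538^2 = 289444 ≡ 169
σ^32 ≡ 169^2 = 28561 ≡ 460
σ^64 ≡ 460^2 = 211600 ≡ 16
σ^128 ≡ 16^2 = 256
σ^256 ≡ 256^2 = 65536 ≡ 518
295 = 256 + 32 + 4 + 2 + 1, so σ^295 ≡ 518·460·518·237·453 ≡ 359 (mod 551)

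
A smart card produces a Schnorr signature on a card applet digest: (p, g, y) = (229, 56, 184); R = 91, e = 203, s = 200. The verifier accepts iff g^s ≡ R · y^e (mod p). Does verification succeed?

passes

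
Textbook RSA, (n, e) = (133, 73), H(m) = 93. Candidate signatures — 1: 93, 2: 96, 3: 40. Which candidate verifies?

Candidate 1: Squares mod 133: 93^1≡93, 93^2≡4, 93^4≡16, 93^8≡123, 93^16≡100, 93^32≡25, 93^64≡93; 73 = 64 + 8 + 1, so 93^73 ≡ 93·123·93 ≡ 93 (mod 133)
  → matches H(m) = 93
Candidate 2: Squares mod 133: 96^1≡96, 96^2≡39, 96^4≡58, 96^8≡39, 96^16≡58, 96^32≡39, 96^64≡58; 73 = 64 + 8 + 1, so 96^73 ≡ 58·39·96 ≡ 96 (mod 133)
Candidate 3: Squares mod 133: 40^1≡40, 40^2≡4, 40^4≡16, 40^8≡123, 40^16≡100, 40^32≡25, 40^64≡93; 73 = 64 + 8 + 1, so 40^73 ≡ 93·123·40 ≡ 40 (mod 133)

1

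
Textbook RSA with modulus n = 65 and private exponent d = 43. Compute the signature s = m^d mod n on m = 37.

28

m^43 mod 65 = 28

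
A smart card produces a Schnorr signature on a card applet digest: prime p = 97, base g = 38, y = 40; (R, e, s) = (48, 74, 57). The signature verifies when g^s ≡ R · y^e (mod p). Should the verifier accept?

reject

g^s mod p:
Squares mod 97: 38^1≡38, 38^2≡86, 38^4≡24, 38^8≡91, 38^16≡36, 38^32≡35
57 = 32 + 16 + 8 + 1, so 38^57 ≡ 35·36·91·38 ≡ 34 (mod 97)
R · y^e mod p:
Squares mod 97: 40^1≡40, 40^2≡48, 40^4≡73, 40^8≡91, 40^16≡36, 40^32≡35, 40^64≡61
74 = 64 + 8 + 2, so 40^74 ≡ 61·91·48 ≡ 86 (mod 97)
48·86 = 4128 ≡ 54 (mod 97)
34 ≠ 54; the check fails.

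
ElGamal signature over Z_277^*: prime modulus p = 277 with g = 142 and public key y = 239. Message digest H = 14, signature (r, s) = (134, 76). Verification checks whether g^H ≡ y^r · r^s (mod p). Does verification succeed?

Left side g^H mod p:
142^2 = 20164 ≡ 220
142^4 ≡ 220^2 = 48400 ≡ 202
142^8 ≡ 202^2 = 40804 ≡ 85
14 = 8 + 4 + 2, so 142^14 ≡ 85·202·220 ≡ 228 (mod 277)
Right side y^r · r^s mod p:
239^2 = 57121 ≡ 59
239^4 ≡ 59^2 = 3481 ≡ 157
239^8 ≡ 157^2 = 24649 ≡ 273
239^16 ≡ 273^2 = 74529 ≡ 16
239^32 ≡ 16^2 = 256
239^64 ≡ 256^2 = 65536 ≡ 164
239^128 ≡ 164^2 = 26896 ≡ 27
134 = 128 + 4 + 2, so 239^134 ≡ 27·157·59 ≡ 247 (mod 277)
134^2 = 17956 ≡ 228
134^4 ≡ 228^2 = 51984 ≡ 185
134^8 ≡ 185^2 = 34225 ≡ 154
134^16 ≡ 154^2 = 23716 ≡ 171
134^32 ≡ 171^2 = 29241 ≡ 156
134^64 ≡ 156^2 = 24336 ≡ 237
76 = 64 + 8 + 4, so 134^76 ≡ 237·154·185 ≡ 255 (mod 277)
247·255 = 62985 ≡ 106 (mod 277)
228 ≠ 106, so verification fails.

fails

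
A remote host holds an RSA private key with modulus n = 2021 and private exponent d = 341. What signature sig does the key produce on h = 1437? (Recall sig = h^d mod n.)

1696

h^2 ≡ 1437^2 = 2064969 ≡ 1528
h^4 ≡ 1528^2 = 2334784 ≡ 529
h^8 ≡ 529^2 = 279841 ≡ 943
h^16 ≡ 943^2 = 889249 ≡ 9
h^32 ≡ 9^2 = 81
h^64 ≡ 81^2 = 6561 ≡ 498
h^128 ≡ 498^2 = 248004 ≡ 1442
h^256 ≡ 1442^2 = 2079364 ≡ 1776
341 = 256 + 64 + 16 + 4 + 1, so h^341 ≡ 1776·498·9·529·1437 ≡ 1696 (mod 2021)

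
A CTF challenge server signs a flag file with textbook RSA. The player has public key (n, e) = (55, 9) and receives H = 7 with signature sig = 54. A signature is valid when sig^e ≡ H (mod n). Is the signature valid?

Squares mod 55: sig^1≡54, sig^2≡1, sig^4≡1, sig^8≡1
9 = 8 + 1, so sig^9 ≡ 1·54 ≡ 54 (mod 55)
sig^9 mod 55 = 54, but H = 7.

invalid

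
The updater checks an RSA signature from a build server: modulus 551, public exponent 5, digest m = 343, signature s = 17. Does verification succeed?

fails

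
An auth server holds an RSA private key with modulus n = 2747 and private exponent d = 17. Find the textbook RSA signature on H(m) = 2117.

(H(m))^2 ≡ 2117^2 = 4481689 ≡ 1332
(H(m))^4 ≡ 1332^2 = 1774224 ≡ 2409
(H(m))^8 ≡ 2409^2 = 5803281 ≡ 1617
(H(m))^16 ≡ 1617^2 = 2614689 ≡ 2292
17 = 16 + 1, so (H(m))^17 ≡ 2292·2117 ≡ 962 (mod 2747)

962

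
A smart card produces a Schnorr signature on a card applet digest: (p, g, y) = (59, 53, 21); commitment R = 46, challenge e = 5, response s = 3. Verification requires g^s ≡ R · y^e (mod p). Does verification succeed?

g^s mod p:
53^2 = 2809 ≡ 36
3 = 2 + 1, so 53^3 ≡ 36·53 ≡ 20 (mod 59)
R · y^e mod p:
21^2 = 441 ≡ 28
21^4 ≡ 28^2 = 784 ≡ 17
5 = 4 + 1, so 21^5 ≡ 17·21 ≡ 3 (mod 59)
46·3 = 138 ≡ 20 (mod 59)
20 ≡ 20 (mod 59); signature holds.

passes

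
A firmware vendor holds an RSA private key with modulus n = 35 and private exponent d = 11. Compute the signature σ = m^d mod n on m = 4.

m^2 ≡ 4^2 = 16
m^4 ≡ 16^2 = 256 ≡ 11
m^8 ≡ 11^2 = 121 ≡ 16
11 = 8 + 2 + 1, so m^11 ≡ 16·16·4 ≡ 9 (mod 35)

9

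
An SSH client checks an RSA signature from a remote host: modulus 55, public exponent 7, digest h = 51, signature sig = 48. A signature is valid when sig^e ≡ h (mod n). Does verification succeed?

sig^2 ≡ 48^2 = 2304 ≡ 49
sig^4 ≡ 49^2 = 2401 ≡ 36
7 = 4 + 2 + 1, so sig^7 ≡ 36·49·48 ≡ 27 (mod 55)
27 ≠ 51, so verification fails.

fails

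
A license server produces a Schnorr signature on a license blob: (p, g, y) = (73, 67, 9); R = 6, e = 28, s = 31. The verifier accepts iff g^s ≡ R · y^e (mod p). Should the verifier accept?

reject

g^s mod p:
67^2 = 4489 ≡ 36
67^4 ≡ 36^2 = 1296 ≡ 55
67^8 ≡ 55^2 = 3025 ≡ 32
67^16 ≡ 32^2 = 1024 ≡ 2
31 = 16 + 8 + 4 + 2 + 1, so 67^31 ≡ 2·32·55·36·67 ≡ 48 (mod 73)
R · y^e mod p:
9^2 = 81 ≡ 8
9^4 ≡ 8^2 = 64
9^8 ≡ 64^2 = 4096 ≡ 8
9^16 ≡ 8^2 = 64
28 = 16 + 8 + 4, so 9^28 ≡ 64·8·64 ≡ 64 (mod 73)
6·64 = 384 ≡ 19 (mod 73)
48 ≠ 19; the check fails.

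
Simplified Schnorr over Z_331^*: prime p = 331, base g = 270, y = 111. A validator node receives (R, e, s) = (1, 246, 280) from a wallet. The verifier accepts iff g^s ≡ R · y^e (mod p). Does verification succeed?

passes

g^s mod p:
270^280 mod 331 = 180
R · y^e mod p:
111^246 mod 331 = 180
1·180 = 180 ≡ 180 (mod 331)
180 ≡ 180 (mod 331); signature holds.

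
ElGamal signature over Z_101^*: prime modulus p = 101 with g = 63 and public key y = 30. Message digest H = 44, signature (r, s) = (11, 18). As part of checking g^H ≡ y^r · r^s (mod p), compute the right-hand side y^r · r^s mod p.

52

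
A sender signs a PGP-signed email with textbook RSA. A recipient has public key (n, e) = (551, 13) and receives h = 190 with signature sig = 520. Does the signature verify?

sig^2 ≡ 520^2 = 270400 ≡ 410
sig^4 ≡ 410^2 = 168100 ≡ 45
sig^8 ≡ 45^2 = 2025 ≡ 372
13 = 8 + 4 + 1, so sig^13 ≡ 372·45·520 ≡ 102 (mod 551)
The recovered value 102 does not match the digest 190.

does not verify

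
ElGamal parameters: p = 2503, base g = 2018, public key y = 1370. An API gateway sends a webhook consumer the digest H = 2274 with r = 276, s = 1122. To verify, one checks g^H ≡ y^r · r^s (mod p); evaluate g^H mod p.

1557

2018^2274 mod 2503 = 1557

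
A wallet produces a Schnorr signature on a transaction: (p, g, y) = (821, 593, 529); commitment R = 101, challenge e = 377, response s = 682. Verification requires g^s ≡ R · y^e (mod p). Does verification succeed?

passes

g^s mod p:
Squares mod 821: 593^1≡593, 593^2≡261, 593^4≡799, 593^8≡484, 593^16≡271, 593^32≡372, 593^64≡456, 593^128≡223, 593^256≡469, 593^512≡754
682 = 512 + 128 + 32 + 8 + 2, so 593^682 ≡ 754·223·372·484·261 ≡ 156 (mod 821)
R · y^e mod p:
Squares mod 821: 529^1≡529, 529^2≡701, 529^4≡443, 529^8≡30, 529^16≡79, 529^32≡494, 529^64≡199, 529^128≡193, 529^256≡304
377 = 256 + 64 + 32 + 16 + 8 + 1, so 529^377 ≡ 304·199·494·79·30·529 ≡ 725 (mod 821)
101·725 = 73225 ≡ 156 (mod 821)
156 ≡ 156 (mod 821); signature holds.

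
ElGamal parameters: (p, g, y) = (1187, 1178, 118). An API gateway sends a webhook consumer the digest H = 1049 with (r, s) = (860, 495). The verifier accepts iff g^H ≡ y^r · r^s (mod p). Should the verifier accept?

Left side g^H mod p:
1178^1049 mod 1187 = 980
Right side y^r · r^s mod p:
118^860 mod 1187 = 1127
860^495 mod 1187 = 775
1127·775 = 873425 ≡ 980 (mod 1187)
980 ≡ 980 (mod 1187), so the signature is genuine.

accept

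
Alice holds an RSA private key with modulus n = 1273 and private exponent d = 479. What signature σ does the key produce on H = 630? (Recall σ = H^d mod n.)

H^2 ≡ 630^2 = 396900 ≡ 997
H^4 ≡ 997^2 = 994009 ≡ 1069
H^8 ≡ 1069^2 = 1142761 ≡ 880
H^16 ≡ 880^2 = 774400 ≡ 416
H^32 ≡ 416^2 = 173056 ≡ 1201
H^64 ≡ 1201^2 = 1442401 ≡ 92
H^128 ≡ 92^2 = 8464 ≡ 826
H^256 ≡ 826^2 = 682276 ≡ 1221
479 = 256 + 128 + 64 + 16 + 8 + 4 + 2 + 1, so H^479 ≡ 1221·826·92·416·880·1069·997·630 ≡ 713 (mod 1273)

713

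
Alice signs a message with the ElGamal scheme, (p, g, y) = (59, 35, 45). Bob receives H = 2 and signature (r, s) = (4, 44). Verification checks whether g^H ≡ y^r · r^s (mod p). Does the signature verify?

Left side g^H mod p:
35^2 = 1225 ≡ 45
Right side y^r · r^s mod p:
45^2 = 2025 ≡ 19
45^4 ≡ 19^2 = 361 ≡ 7
4^2 = 16
4^4 ≡ 16^2 = 256 ≡ 20
4^8 ≡ 20^2 = 400 ≡ 46
4^16 ≡ 46^2 = 2116 ≡ 51
4^32 ≡ 51^2 = 2601 ≡ 5
44 = 32 + 8 + 4, so 4^44 ≡ 5·46·20 ≡ 57 (mod 59)
7·57 = 399 ≡ 45 (mod 59)
45 ≡ 45 (mod 59), so the signature is genuine.

verifies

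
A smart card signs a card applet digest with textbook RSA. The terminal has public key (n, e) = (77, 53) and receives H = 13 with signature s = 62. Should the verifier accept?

accept

s^2 ≡ 62^2 = 3844 ≡ 71
s^4 ≡ 71^2 = 5041 ≡ 36
s^8 ≡ 36^2 = 1296 ≡ 64
s^16 ≡ 64^2 = 4096 ≡ 15
s^32 ≡ 15^2 = 225 ≡ 71
53 = 32 + 16 + 4 + 1, so s^53 ≡ 71·15·36·62 ≡ 13 (mod 77)
Since 13 equals the digest 13, verification succeeds.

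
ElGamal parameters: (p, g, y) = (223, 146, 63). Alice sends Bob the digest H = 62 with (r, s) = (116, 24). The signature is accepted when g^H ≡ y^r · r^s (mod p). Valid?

yes

Left side g^H mod p:
146^62 mod 223 = 43
Right side y^r · r^s mod p:
63^116 mod 223 = 19
116^24 mod 223 = 14
19·14 = 266 ≡ 43 (mod 223)
43 ≡ 43 (mod 223), so the signature is genuine.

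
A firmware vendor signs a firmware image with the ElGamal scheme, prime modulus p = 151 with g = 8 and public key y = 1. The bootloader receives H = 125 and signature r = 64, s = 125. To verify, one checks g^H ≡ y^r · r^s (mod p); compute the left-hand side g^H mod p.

1

Squares mod 151: 8^1≡8, 8^2≡64, 8^4≡19, 8^8≡59, 8^16≡8, 8^32≡64, 8^64≡19
125 = 64 + 32 + 16 + 8 + 4 + 1, so 8^125 ≡ 19·64·8·59·19·8 ≡ 1 (mod 151)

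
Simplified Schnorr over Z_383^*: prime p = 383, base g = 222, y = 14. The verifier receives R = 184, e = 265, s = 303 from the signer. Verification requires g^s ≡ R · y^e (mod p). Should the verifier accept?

reject

g^s mod p:
222^2 = 49284 ≡ 260
222^4 ≡ 260^2 = 67600 ≡ 192
222^8 ≡ 192^2 = 36864 ≡ 96
222^16 ≡ 96^2 = 9216 ≡ 24
222^32 ≡ 24^2 = 576 ≡ 193
222^64 ≡ 193^2 = 37249 ≡ 98
222^128 ≡ 98^2 = 9604 ≡ 29
222^256 ≡ 29^2 = 841 ≡ 75
303 = 256 + 32 + 8 + 4 + 2 + 1, so 222^303 ≡ 75·193·96·192·260·222 ≡ 302 (mod 383)
R · y^e mod p:
14^2 = 196
14^4 ≡ 196^2 = 38416 ≡ 116
14^8 ≡ 116^2 = 13456 ≡ 51
14^16 ≡ 51^2 = 2601 ≡ 303
14^32 ≡ 303^2 = 91809 ≡ 272
14^64 ≡ 272^2 = 73984 ≡ 65
14^128 ≡ 65^2 = 4225 ≡ 12
14^256 ≡ 12^2 = 144
265 = 256 + 8 + 1, so 14^265 ≡ 144·51·14 ≡ 172 (mod 383)
184·172 = 31648 ≡ 242 (mod 383)
302 ≠ 242; the check fails.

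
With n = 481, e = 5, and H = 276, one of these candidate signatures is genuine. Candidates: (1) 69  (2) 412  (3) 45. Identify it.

2

Candidate 1: Squares mod 481: 69^1≡69, 69^2≡432, 69^4≡477; 5 = 4 + 1, so 69^5 ≡ 477·69 ≡ 205 (mod 481)
Candidate 2: Squares mod 481: 412^1≡412, 412^2≡432, 412^4≡477; 5 = 4 + 1, so 412^5 ≡ 477·412 ≡ 276 (mod 481)
  → matches H = 276
Candidate 3: Squares mod 481: 45^1≡45, 45^2≡101, 45^4≡100; 5 = 4 + 1, so 45^5 ≡ 100·45 ≡ 171 (mod 481)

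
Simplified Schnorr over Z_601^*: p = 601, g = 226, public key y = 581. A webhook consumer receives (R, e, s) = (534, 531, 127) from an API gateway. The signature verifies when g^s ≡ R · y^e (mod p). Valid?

yes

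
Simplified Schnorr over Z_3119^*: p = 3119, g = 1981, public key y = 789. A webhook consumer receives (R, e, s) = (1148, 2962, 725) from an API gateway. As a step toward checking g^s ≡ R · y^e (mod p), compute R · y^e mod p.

147

789^2 = 622521 ≡ 1840
789^4 ≡ 1840^2 = 3385600 ≡ 1485
789^8 ≡ 1485^2 = 2205225 ≡ 92
789^16 ≡ 92^2 = 8464 ≡ 2226
789^32 ≡ 2226^2 = 4955076 ≡ 2104
789^64 ≡ 2104^2 = 4426816 ≡ 955
789^128 ≡ 955^2 = 912025 ≡ 1277
789^256 ≡ 1277^2 = 1630729 ≡ 2611
789^512 ≡ 2611^2 = 6817321 ≡ 2306
789^1024 ≡ 2306^2 = 5317636 ≡ 2860
789^2048 ≡ 2860^2 = 8179600 ≡ 1582
2962 = 2048 + 512 + 256 + 128 + 16 + 2, so 789^2962 ≡ 1582·2306·2611·1277·2226·1840 ≡ 2986 (mod 3119)
R · y^e ≡ 1148·2986 = 3427928 ≡ 147 (mod 3119)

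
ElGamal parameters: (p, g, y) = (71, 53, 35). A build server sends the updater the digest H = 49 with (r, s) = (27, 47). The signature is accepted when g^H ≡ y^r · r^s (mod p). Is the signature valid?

Left side g^H mod p:
53^2 = 2809 ≡ 40
53^4 ≡ 40^2 = 1600 ≡ 38
53^8 ≡ 38^2 = 1444 ≡ 24
53^16 ≡ 24^2 = 576 ≡ 8
53^32 ≡ 8^2 = 64
49 = 32 + 16 + 1, so 53^49 ≡ 64·8·53 ≡ 14 (mod 71)
Right side y^r · r^s mod p:
35^2 = 1225 ≡ 18
35^4 ≡ 18^2 = 324 ≡ 40
35^8 ≡ 40^2 = 1600 ≡ 38
35^16 ≡ 38^2 = 1444 ≡ 24
27 = 16 + 8 + 2 + 1, so 35^27 ≡ 24·38·18·35 ≡ 28 (mod 71)
27^2 = 729 ≡ 19
27^4 ≡ 19^2 = 361 ≡ 6
27^8 ≡ 6^2 = 36
27^16 ≡ 36^2 = 1296 ≡ 18
27^32 ≡ 18^2 = 324 ≡ 40
47 = 32 + 8 + 4 + 2 + 1, so 27^47 ≡ 40·36·6·19·27 ≡ 3 (mod 71)
28·3 = 84 ≡ 13 (mod 71)
14 ≠ 13, so verification fails.

invalid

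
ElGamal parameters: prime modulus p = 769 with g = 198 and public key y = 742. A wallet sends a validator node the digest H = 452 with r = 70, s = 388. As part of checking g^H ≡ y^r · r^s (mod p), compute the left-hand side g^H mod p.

339

Squares mod 769: 198^1≡198, 198^2≡754, 198^4≡225, 198^8≡640, 198^16≡492, 198^32≡598, 198^64≡19, 198^128≡361, 198^256≡360
452 = 256 + 128 + 64 + 4, so 198^452 ≡ 360·361·19·225 ≡ 339 (mod 769)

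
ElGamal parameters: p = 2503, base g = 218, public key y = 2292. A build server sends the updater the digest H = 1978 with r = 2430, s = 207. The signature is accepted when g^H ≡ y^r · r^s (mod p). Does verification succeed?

fails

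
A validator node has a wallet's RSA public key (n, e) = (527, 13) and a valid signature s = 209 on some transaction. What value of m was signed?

Squares mod 527: s^1≡209, s^2≡467, s^4≡438, s^8≡16
13 = 8 + 4 + 1, so s^13 ≡ 16·438·209 ≡ 139 (mod 527)

139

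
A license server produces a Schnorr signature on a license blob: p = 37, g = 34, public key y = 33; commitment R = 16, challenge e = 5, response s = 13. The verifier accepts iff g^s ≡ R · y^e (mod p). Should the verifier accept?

accept

g^s mod p:
Squares mod 37: 34^1≡34, 34^2≡9, 34^4≡7, 34^8≡12
13 = 8 + 4 + 1, so 34^13 ≡ 12·7·34 ≡ 7 (mod 37)
R · y^e mod p:
Squares mod 37: 33^1≡33, 33^2≡16, 33^4≡34
5 = 4 + 1, so 33^5 ≡ 34·33 ≡ 12 (mod 37)
16·12 = 192 ≡ 7 (mod 37)
7 ≡ 7 (mod 37); signature holds.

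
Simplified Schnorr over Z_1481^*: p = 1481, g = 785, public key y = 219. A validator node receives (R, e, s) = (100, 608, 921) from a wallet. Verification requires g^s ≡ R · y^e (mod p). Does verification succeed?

g^s mod p:
Squares mod 1481: 785^1≡785, 785^2≡129, 785^4≡350, 785^8≡1058, 785^16≡1209, 785^32≡1415, 785^64≡1394, 785^128≡164, 785^256≡238, 785^512≡366
921 = 512 + 256 + 128 + 16 + 8 + 1, so 785^921 ≡ 366·238·164·1209·1058·785 ≡ 512 (mod 1481)
R · y^e mod p:
Squares mod 1481: 219^1≡219, 219^2≡569, 219^4≡903, 219^8≡859, 219^16≡343, 219^32≡650, 219^64≡415, 219^128≡429, 219^256≡397, 219^512≡623
608 = 512 + 64 + 32, so 219^608 ≡ 623·415·650 ≡ 737 (mod 1481)
100·737 = 73700 ≡ 1131 (mod 1481)
512 ≠ 1131; the check fails.

fails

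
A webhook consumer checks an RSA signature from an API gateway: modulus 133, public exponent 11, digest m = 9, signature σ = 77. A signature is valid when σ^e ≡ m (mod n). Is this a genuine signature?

forged

σ^2 ≡ 77^2 = 5929 ≡ 77
σ^4 ≡ 77^2 = 5929 ≡ 77
σ^8 ≡ 77^2 = 5929 ≡ 77
11 = 8 + 2 + 1, so σ^11 ≡ 77·77·77 ≡ 77 (mod 133)
σ^11 mod 133 = 77, but m = 9.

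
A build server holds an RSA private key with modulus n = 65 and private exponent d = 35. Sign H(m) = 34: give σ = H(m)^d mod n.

44

Squares mod 65: (H(m))^1≡34, (H(m))^2≡51, (H(m))^4≡1, (H(m))^8≡1, (H(m))^16≡1, (H(m))^32≡1
35 = 32 + 2 + 1, so (H(m))^35 ≡ 1·51·34 ≡ 44 (mod 65)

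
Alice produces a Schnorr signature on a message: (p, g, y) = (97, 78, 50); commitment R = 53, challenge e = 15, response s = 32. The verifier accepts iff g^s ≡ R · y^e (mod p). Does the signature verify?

does not verify

g^s mod p:
78^2 = 6084 ≡ 70
78^4 ≡ 70^2 = 4900 ≡ 50
78^8 ≡ 50^2 = 2500 ≡ 75
78^16 ≡ 75^2 = 5625 ≡ 96
78^32 ≡ 96^2 = 9216 ≡ 1
R · y^e mod p:
50^2 = 2500 ≡ 75
50^4 ≡ 75^2 = 5625 ≡ 96
50^8 ≡ 96^2 = 9216 ≡ 1
15 = 8 + 4 + 2 + 1, so 50^15 ≡ 1·96·75·50 ≡ 33 (mod 97)
53·33 = 1749 ≡ 3 (mod 97)
1 ≠ 3; the check fails.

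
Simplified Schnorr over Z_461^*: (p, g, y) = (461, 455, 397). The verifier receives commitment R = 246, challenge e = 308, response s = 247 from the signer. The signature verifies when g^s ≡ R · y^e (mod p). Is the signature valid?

invalid

g^s mod p:
Squares mod 461: 455^1≡455, 455^2≡36, 455^4≡374, 455^8≡193, 455^16≡369, 455^32≡166, 455^64≡357, 455^128≡213
247 = 128 + 64 + 32 + 16 + 4 + 2 + 1, so 455^247 ≡ 213·357·166·369·374·36·455 ≡ 91 (mod 461)
R · y^e mod p:
Squares mod 461: 397^1≡397, 397^2≡408, 397^4≡43, 397^8≡5, 397^16≡25, 397^32≡164, 397^64≡158, 397^128≡70, 397^256≡290
308 = 256 + 32 + 16 + 4, so 397^308 ≡ 290·164·25·43 ≡ 256 (mod 461)
246·256 = 62976 ≡ 280 (mod 461)
91 ≠ 280; the check fails.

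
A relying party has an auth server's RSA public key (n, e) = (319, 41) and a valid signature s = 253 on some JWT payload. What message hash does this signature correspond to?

11

s^2 ≡ 253^2 = 64009 ≡ 209
s^4 ≡ 209^2 = 43681 ≡ 297
s^8 ≡ 297^2 = 88209 ≡ 165
s^16 ≡ 165^2 = 27225 ≡ 110
s^32 ≡ 110^2 = 12100 ≡ 297
41 = 32 + 8 + 1, so s^41 ≡ 297·165·253 ≡ 11 (mod 319)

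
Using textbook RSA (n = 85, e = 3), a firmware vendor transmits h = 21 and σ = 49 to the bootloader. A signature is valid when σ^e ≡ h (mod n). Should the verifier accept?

reject

σ^2 ≡ 49^2 = 2401 ≡ 21
3 = 2 + 1, so σ^3 ≡ 21·49 ≡ 9 (mod 85)
The recovered value 9 does not match the digest 21.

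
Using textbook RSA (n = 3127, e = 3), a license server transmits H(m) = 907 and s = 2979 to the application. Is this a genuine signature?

s^2 ≡ 2979^2 = 8874441 ≡ 15
3 = 2 + 1, so s^3 ≡ 15·2979 ≡ 907 (mod 3127)
907 = H(m), so the signature checks out.

genuine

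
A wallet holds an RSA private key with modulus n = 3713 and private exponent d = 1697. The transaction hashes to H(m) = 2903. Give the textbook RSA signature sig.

(H(m))^1697 mod 3713 = 1303

1303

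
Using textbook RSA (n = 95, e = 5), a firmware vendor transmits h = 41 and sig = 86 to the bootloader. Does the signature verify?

verifies

sig^2 ≡ 86^2 = 7396 ≡ 81
sig^4 ≡ 81^2 = 6561 ≡ 6
5 = 4 + 1, so sig^5 ≡ 6·86 ≡ 41 (mod 95)
Since 41 equals the digest 41, verification succeeds.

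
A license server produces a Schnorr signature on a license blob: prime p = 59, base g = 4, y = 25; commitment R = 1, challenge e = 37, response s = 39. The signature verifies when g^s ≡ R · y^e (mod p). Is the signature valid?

g^s mod p:
4^39 mod 59 = 28
R · y^e mod p:
25^37 mod 59 = 19
1·19 = 19 ≡ 19 (mod 59)
28 ≠ 19; the check fails.

invalid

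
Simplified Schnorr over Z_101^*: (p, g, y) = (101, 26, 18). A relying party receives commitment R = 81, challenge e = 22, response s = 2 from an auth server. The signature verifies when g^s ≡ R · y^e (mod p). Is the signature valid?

g^s mod p:
26^2 mod 101 = 70
R · y^e mod p:
18^22 mod 101 = 47
81·47 = 3807 ≡ 70 (mod 101)
70 ≡ 70 (mod 101); signature holds.

valid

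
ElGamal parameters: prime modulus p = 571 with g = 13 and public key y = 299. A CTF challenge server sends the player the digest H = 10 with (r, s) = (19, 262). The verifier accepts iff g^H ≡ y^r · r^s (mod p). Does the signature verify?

does not verify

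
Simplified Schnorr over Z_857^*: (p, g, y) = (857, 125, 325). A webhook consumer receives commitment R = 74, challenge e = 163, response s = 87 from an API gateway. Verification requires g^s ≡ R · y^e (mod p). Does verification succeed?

g^s mod p:
Squares mod 857: 125^1≡125, 125^2≡199, 125^4≡179, 125^8≡332, 125^16≡528, 125^32≡259, 125^64≡235
87 = 64 + 16 + 4 + 2 + 1, so 125^87 ≡ 235·528·179·199·125 ≡ 777 (mod 857)
R · y^e mod p:
Squares mod 857: 325^1≡325, 325^2≡214, 325^4≡375, 325^8≡77, 325^16≡787, 325^32≡615, 325^64≡288, 325^128≡672
163 = 128 + 32 + 2 + 1, so 325^163 ≡ 672·615·214·325 ≡ 831 (mod 857)
74·831 = 61494 ≡ 647 (mod 857)
777 ≠ 647; the check fails.

fails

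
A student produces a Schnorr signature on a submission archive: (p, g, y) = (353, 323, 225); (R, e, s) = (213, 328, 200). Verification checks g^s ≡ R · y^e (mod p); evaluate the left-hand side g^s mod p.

166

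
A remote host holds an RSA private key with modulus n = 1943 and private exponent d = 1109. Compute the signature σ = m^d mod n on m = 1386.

683

m^2 ≡ 1386^2 = 1920996 ≡ 1312
m^4 ≡ 1312^2 = 1721344 ≡ 1789
m^8 ≡ 1789^2 = 3200521 ≡ 400
m^16 ≡ 400^2 = 160000 ≡ 674
m^32 ≡ 674^2 = 454276 ≡ 1557
m^64 ≡ 1557^2 = 2424249 ≡ 1328
m^128 ≡ 1328^2 = 1763584 ≡ 1283
m^256 ≡ 1283^2 = 1646089 ≡ 368
m^512 ≡ 368^2 = 135424 ≡ 1357
m^1024 ≡ 1357^2 = 1841449 ≡ 1428
1109 = 1024 + 64 + 16 + 4 + 1, so m^1109 ≡ 1428·1328·674·1789·1386 ≡ 683 (mod 1943)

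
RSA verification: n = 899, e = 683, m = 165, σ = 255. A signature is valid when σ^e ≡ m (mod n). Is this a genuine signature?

genuine

σ^683 mod 899 = 165
165 = m, so the signature checks out.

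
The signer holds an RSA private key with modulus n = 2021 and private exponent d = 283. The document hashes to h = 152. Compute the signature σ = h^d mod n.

31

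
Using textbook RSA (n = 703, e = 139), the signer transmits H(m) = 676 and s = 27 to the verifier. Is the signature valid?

invalid

s^2 ≡ 27^2 = 729 ≡ 26
s^4 ≡ 26^2 = 676
s^8 ≡ 676^2 = 456976 ≡ 26
s^16 ≡ 26^2 = 676
s^32 ≡ 676^2 = 456976 ≡ 26
s^64 ≡ 26^2 = 676
s^128 ≡ 676^2 = 456976 ≡ 26
139 = 128 + 8 + 2 + 1, so s^139 ≡ 26·26·26·27 ≡ 27 (mod 703)
The recovered value 27 does not match the digest 676.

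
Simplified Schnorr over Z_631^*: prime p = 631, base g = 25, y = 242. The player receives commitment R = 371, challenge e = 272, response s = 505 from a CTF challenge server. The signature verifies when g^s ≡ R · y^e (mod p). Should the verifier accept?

g^s mod p:
25^2 = 625
25^4 ≡ 625^2 = 390625 ≡ 36
25^8 ≡ 36^2 = 1296 ≡ 34
25^16 ≡ 34^2 = 1156 ≡ 525
25^32 ≡ 525^2 = 275625 ≡ 509
25^64 ≡ 509^2 = 259081 ≡ 371
25^128 ≡ 371^2 = 137641 ≡ 83
25^256 ≡ 83^2 = 6889 ≡ 579
505 = 256 + 128 + 64 + 32 + 16 + 8 + 1, so 25^505 ≡ 579·83·371·509·525·34·25 ≡ 21 (mod 631)
R · y^e mod p:
242^2 = 58564 ≡ 512
242^4 ≡ 512^2 = 262144 ≡ 279
242^8 ≡ 279^2 = 77841 ≡ 228
242^16 ≡ 228^2 = 51984 ≡ 242
242^32 ≡ 242^2 = 58564 ≡ 512
242^64 ≡ 512^2 = 262144 ≡ 279
242^128 ≡ 279^2 = 77841 ≡ 228
242^256 ≡ 228^2 = 51984 ≡ 242
272 = 256 + 16, so 242^272 ≡ 242·242 ≡ 512 (mod 631)
371·512 = 189952 ≡ 21 (mod 631)
21 ≡ 21 (mod 631); signature holds.

accept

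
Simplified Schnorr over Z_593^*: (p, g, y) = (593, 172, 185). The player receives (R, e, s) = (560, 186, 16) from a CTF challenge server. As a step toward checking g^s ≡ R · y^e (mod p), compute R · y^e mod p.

185^2 = 34225 ≡ 424
185^4 ≡ 424^2 = 179776 ≡ 97
185^8 ≡ 97^2 = 9409 ≡ 514
185^16 ≡ 514^2 = 264196 ≡ 311
185^32 ≡ 311^2 = 96721 ≡ 62
185^64 ≡ 62^2 = 3844 ≡ 286
185^128 ≡ 286^2 = 81796 ≡ 555
186 = 128 + 32 + 16 + 8 + 2, so 185^186 ≡ 555·62·311·514·424 ≡ 193 (mod 593)
R · y^e ≡ 560·193 = 108080 ≡ 154 (mod 593)

154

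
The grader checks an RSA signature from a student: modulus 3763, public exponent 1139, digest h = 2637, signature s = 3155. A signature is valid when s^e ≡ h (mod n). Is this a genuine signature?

forged

Squares mod 3763: s^1≡3155, s^2≡890, s^4≡1870, s^8≡1073, s^16≡3614, s^32≡3386, s^64≡2898, s^128≡3151, s^256≡2007, s^512≡1639, s^1024≡3302
1139 = 1024 + 64 + 32 + 16 + 2 + 1, so s^1139 ≡ 3302·2898·3386·3614·890·3155 ≡ 1126 (mod 3763)
1126 ≠ 2637, so verification fails.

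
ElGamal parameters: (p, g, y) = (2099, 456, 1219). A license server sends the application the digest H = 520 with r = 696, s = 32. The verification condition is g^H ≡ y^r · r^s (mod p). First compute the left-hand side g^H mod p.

456^2 = 207936 ≡ 135
456^4 ≡ 135^2 = 18225 ≡ 1433
456^8 ≡ 1433^2 = 2053489 ≡ 667
456^16 ≡ 667^2 = 444889 ≡ 2000
456^32 ≡ 2000^2 = 4000000 ≡ 1405
456^64 ≡ 1405^2 = 1974025 ≡ 965
456^128 ≡ 965^2 = 931225 ≡ 1368
456^256 ≡ 1368^2 = 1871424 ≡ 1215
456^512 ≡ 1215^2 = 1476225 ≡ 628
520 = 512 + 8, so 456^520 ≡ 628·667 ≡ 1175 (mod 2099)

1175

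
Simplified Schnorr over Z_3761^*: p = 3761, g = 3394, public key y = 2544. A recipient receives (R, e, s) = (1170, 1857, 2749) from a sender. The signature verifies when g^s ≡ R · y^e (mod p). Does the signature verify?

g^s mod p:
3394^2 = 11519236 ≡ 3054
3394^4 ≡ 3054^2 = 9326916 ≡ 3397
3394^8 ≡ 3397^2 = 11539609 ≡ 861
3394^16 ≡ 861^2 = 741321 ≡ 404
3394^32 ≡ 404^2 = 163216 ≡ 1493
3394^64 ≡ 1493^2 = 2229049 ≡ 2537
3394^128 ≡ 2537^2 = 6436369 ≡ 1298
3394^256 ≡ 1298^2 = 1684804 ≡ 3637
3394^512 ≡ 3637^2 = 13227769 ≡ 332
3394^1024 ≡ 332^2 = 110224 ≡ 1155
3394^2048 ≡ 1155^2 = 1334025 ≡ 2631
2749 = 2048 + 512 + 128 + 32 + 16 + 8 + 4 + 1, so 3394^2749 ≡ 2631·332·1298·1493·404·861·3397·3394 ≡ 225 (mod 3761)
R · y^e mod p:
2544^2 = 6471936 ≡ 3016
2544^4 ≡ 3016^2 = 9096256 ≡ 2158
2544^8 ≡ 2158^2 = 4656964 ≡ 846
2544^16 ≡ 846^2 = 715716 ≡ 1126
2544^32 ≡ 1126^2 = 1267876 ≡ 419
2544^64 ≡ 419^2 = 175561 ≡ 2555
2544^128 ≡ 2555^2 = 6528025 ≡ 2690
2544^256 ≡ 2690^2 = 7236100 ≡ 3697
2544^512 ≡ 3697^2 = 13667809 ≡ 335
2544^1024 ≡ 335^2 = 112225 ≡ 3156
1857 = 1024 + 512 + 256 + 64 + 1, so 2544^1857 ≡ 3156·335·3697·2555·2544 ≡ 1591 (mod 3761)
1170·1591 = 1861470 ≡ 3536 (mod 3761)
225 ≠ 3536; the check fails.

does not verify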